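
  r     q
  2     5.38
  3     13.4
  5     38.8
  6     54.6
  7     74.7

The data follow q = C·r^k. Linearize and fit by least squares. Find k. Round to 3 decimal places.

Linearized form: ln q = k·ln r + ln C. From the 5 transformed points,
Σln r = 7.1389, Σ(ln r)² = 11.2747, Σln q = 16.2499, Σln r·ln q = 25.4663.
Equations: 11.2747·k + 7.1389·ln C = 25.4663;  7.1389·k + 5·ln C = 16.2499.
Δ = 11.2747·5 − (7.1389)² = 5.4099; k = (25.4663·5 − 7.1389·16.2499)/5.4099 = 2.09351, ln C = (11.2747·16.2499 − 7.1389·25.4663)/5.4099 = 0.26091.

k = 2.094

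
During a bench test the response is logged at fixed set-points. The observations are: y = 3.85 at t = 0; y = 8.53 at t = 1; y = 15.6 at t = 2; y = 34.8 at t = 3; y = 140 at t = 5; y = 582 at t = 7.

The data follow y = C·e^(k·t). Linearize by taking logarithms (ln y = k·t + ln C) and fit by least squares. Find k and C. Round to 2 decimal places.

Let Y = ln y. Fitting Y = k·t + ln C by least squares:
Σt = 18.0000, Σ(t)² = 88.0000, Σln y = 21.0967, Σt·ln y = 87.5605.
Equations: 88.0000·k + 18.0000·ln C = 87.5605;  18.0000·k + 6·ln C = 21.0967.
Slope k = (n·Σt·ln y − Σt·Σln y)/(n·Σ(t)² − (Σt)²) = (6·87.5605 − 18.0000·21.0967)/204.0000 = 0.71384; ln C = (Σln y − k·Σt)/n = 1.37460, so C = exp(1.37460) = 3.95348.

k = 0.71, C = 3.95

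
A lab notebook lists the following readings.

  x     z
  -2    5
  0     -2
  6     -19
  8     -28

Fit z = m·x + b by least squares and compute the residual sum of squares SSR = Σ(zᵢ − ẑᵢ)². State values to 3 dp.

From the data, Σx·x = 104, Σx = 12, Σ1 = 4.
Right-hand side: Σx·z = -348, Σz = -44.
AᵀA·[m, b]ᵀ = Aᵀz becomes [[104, 12]; [12, 4]]·[m, b]ᵀ = [-348, -44]ᵀ.
Determinant 104·4 − 12² = 272.
m = ((-348)·4 − 12·(-44))/272 = -54/17; b = (104·(-44) − 12·(-348))/272 = -25/17.
Residuals: 2/17, -9/17, 26/17, -19/17; SSR = 66/17.

SSR = 3.882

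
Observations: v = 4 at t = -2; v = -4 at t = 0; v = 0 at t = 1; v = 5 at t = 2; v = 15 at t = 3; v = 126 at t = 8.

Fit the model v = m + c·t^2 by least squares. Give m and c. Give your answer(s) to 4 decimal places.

From the data, Σ1 = 6, Σt^2 = 82, Σt^2·t^2 = 4210.
Moment sums: Σv = 146, Σt^2·v = 8235.
MᵀM·[m, c]ᵀ = Mᵀv becomes [[6, 82]; [82, 4210]]·[m, c]ᵀ = [146, 8235]ᵀ.
det = 6·4210 − 82² = 18536.
m = (146·4210 − 82·8235)/18536 = -30305/9268; c = (6·8235 − 82·146)/18536 = 18719/9268.

m = -3.2699, c = 2.0197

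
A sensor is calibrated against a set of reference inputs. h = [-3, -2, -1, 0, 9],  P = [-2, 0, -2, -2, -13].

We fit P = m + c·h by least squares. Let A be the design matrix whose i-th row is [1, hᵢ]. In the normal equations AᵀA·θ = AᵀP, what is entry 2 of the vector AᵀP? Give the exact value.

-109

Entry 2 ↔ basis h, so (AᵀP)_{2} = Σᵢ (h)·Pᵢ = (-3)·(-2) + (-2)·(0) + (-1)·(-2) + (0)·(-2) + (9)·(-13) = -109.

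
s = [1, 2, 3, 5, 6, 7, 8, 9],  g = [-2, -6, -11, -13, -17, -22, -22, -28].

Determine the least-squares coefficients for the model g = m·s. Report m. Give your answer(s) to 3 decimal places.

AᵀA·[m]ᵀ = Aᵀg reads: 269·m = -796.
m = (-796)/269 = -2.95911.

m = -2.959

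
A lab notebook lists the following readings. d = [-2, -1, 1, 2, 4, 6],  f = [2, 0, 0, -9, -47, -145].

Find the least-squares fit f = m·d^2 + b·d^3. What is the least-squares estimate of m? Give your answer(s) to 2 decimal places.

Compute the Gram sums: Σd^2·d^2 = 1586, Σd^2·d^3 = 8800, Σd^3·d^3 = 50882.
And Σd^2·f = -6000, Σd^3·f = -34416.
So AᵀA·[m, b]ᵀ = Aᵀf: [[1586, 8800]; [8800, 50882]]·[m, b]ᵀ = [-6000, -34416]ᵀ.
Δ = 1586·50882 − 8800² = 3258852.
m = ((-6000)·50882 − 8800·(-34416))/3258852 = -202600/271571; b = (1586·(-34416) − 8800·(-6000))/3258852 = -148648/271571.

m = -0.75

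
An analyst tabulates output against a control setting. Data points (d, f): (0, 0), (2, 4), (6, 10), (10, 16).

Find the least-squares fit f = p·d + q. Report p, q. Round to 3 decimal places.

From the data, Σd·d = 140, Σd = 18, Σ1 = 4.
Right-hand side: Σd·f = 228, Σf = 30.
XᵀX·[p, q]ᵀ = Xᵀf becomes [[140, 18]; [18, 4]]·[p, q]ᵀ = [228, 30]ᵀ.
Determinant 140·4 − 18² = 236.
p = (228·4 − 18·30)/236 = 93/59; q = (140·30 − 18·228)/236 = 24/59.

p = 1.576, q = 0.407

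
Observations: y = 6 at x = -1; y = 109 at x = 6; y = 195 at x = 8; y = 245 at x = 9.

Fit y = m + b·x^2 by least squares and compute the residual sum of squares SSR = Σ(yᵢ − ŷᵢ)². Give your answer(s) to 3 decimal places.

SSR = 2.676

The normal equations are: 4·m + 182·b = 555;  182·m + 11954·b = 36255.
det = 4·11954 − 182² = 14692.
m = (555·11954 − 182·36255)/14692 = 9015/3673; b = (4·36255 − 182·555)/14692 = 22005/7346.
Residuals: 4041/7346, -4748/3673, 3060/3673, -665/7346; SSR = 19657/7346.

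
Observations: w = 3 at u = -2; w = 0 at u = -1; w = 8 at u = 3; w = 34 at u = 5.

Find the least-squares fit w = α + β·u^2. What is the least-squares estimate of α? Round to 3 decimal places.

α = -2.838

Entries of MᵀM: Σ1 = 4, Σu^2 = 39, Σu^2·u^2 = 723.
For Mᵀw: Σw = 45, Σu^2·w = 934.
Eliminating β: 723·(row 1) − 39·(row 2) gives 1371·α = 723·45 − 39·934 = -3891, so α = -1297/457.
Then β = (934 − 39·(-1297/457))/723 = 1981/1371.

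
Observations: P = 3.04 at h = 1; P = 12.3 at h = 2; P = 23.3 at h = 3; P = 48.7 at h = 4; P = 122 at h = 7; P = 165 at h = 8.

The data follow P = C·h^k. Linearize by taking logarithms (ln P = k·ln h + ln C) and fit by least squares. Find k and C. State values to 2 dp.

k = 1.91, C = 3.12

Let Y = ln P. Fitting Y = k·ln h + ln C by least squares:
Σln h = 7.2034, Σ(ln h)² = 11.7199, Σln P = 20.5656, Σln h·ln P = 30.5509.
Normal system: [[11.7199, 7.2034]; [7.2034, 6]]·[k, ln C]ᵀ = [30.5509, 20.5656]ᵀ.
Δ = 11.7199·6 − (7.2034)² = 18.4301; k = (30.5509·6 − 7.2034·20.5656)/18.4301 = 1.90792, ln C = (11.7199·20.5656 − 7.2034·30.5509)/18.4301 = 1.13701, so C = exp(1.13701) = 3.11743.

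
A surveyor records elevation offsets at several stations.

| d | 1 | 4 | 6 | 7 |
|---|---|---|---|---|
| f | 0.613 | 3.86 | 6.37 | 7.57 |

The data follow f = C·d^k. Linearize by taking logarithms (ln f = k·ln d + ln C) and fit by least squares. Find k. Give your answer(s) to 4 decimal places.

With ln fᵢ as the transformed response and ln dᵢ as the regressor:
Over the data: Σln d = 5.1240, Σ(ln d)² = 8.9188, Σln f = 4.7371, Σln d·ln f = 9.1289.
Normal system: [[8.9188, 5.1240]; [5.1240, 4]]·[k, ln C]ᵀ = [9.1289, 4.7371]ᵀ.
Slope k = (n·Σln d·ln f − Σln d·Σln f)/(n·Σ(ln d)² − (Σln d)²) = (4·9.1289 − 5.1240·4.7371)/9.4201 = 1.29969; ln C = (Σln f − k·Σln d)/n = -0.48062.

k = 1.2997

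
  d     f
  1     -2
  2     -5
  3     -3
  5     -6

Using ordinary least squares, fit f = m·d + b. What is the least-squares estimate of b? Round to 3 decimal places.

b = -1.800

AᵀA·[m, b]ᵀ = Aᵀf reads: 39·m + 11·b = -51;  11·m + 4·b = -16.
(Σd·d = 39, Σd = 11, Σ1 = 4, Σd·f = -51, Σf = -16.)
Eliminating b: 4·(row 1) − 11·(row 2) gives 35·m = 4·(-51) − 11·(-16) = -28, so m = -4/5.
Then b = ((-16) − 11·(-4/5))/4 = -9/5.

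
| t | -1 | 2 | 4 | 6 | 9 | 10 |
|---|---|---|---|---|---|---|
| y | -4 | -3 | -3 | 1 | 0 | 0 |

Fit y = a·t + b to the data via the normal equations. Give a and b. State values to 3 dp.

a = 0.420, b = -3.602

Sums needed: Σt·t = 238, Σt = 30, Σ1 = 6.
And Σt·y = -8, Σy = -9.
So MᵀM·[a, b]ᵀ = Mᵀy: [[238, 30]; [30, 6]]·[a, b]ᵀ = [-8, -9]ᵀ.
Eliminating b: 6·(row 1) − 30·(row 2) gives 528·a = 6·(-8) − 30·(-9) = 222, so a = 37/88.
Then b = ((-9) − 30·(37/88))/6 = -317/88.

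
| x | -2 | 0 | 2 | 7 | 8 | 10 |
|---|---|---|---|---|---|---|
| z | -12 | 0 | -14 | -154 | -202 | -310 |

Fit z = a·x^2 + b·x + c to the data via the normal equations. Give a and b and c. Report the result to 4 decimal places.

Setting ∂/∂a … = 0 gives: 16529·a + 1855·b + 221·c = -51578;  1855·a + 221·b + 25·c = -5798;  221·a + 25·b + 6·c = -692.
(Σx^2·x^2 = 16529, Σx^2·x = 1855, Σx^2 = 221, Σx·x = 221, Σx = 25, Σ1 = 6, Σx^2·z = -51578, Σx·z = -5798, Σz = -692.)
Solving the 3×3 system (Gaussian elimination) gives a = -487979/161142, b = -118301/161142, c = -19705/26857.

a = -3.0283, b = -0.7341, c = -0.7337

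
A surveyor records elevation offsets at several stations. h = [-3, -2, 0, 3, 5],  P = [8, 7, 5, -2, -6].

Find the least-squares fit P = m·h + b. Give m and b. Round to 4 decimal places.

Normal-equation sums: Σh·h = 47, Σh = 3, Σ1 = 5.
And Σh·P = -74, ΣP = 12.
Determinant 47·5 − 3² = 226.
m = ((-74)·5 − 3·12)/226 = -203/113; b = (47·12 − 3·(-74))/226 = 393/113.

m = -1.7965, b = 3.4779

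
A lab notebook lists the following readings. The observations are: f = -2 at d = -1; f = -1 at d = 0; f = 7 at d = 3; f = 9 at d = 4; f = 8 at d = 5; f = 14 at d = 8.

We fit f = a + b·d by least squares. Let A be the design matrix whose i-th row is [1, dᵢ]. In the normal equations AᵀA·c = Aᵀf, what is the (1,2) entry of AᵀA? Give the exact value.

Row 1 ↔ basis 1, column 2 ↔ basis d, so (AᵀA)_{1,2} = Σᵢ d = (1)·(-1) + (1)·(0) + (1)·(3) + (1)·(4) + (1)·(5) + (1)·(8) = 19.

19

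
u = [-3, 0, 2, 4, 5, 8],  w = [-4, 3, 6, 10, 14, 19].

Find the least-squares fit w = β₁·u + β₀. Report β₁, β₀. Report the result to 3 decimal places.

β₁ = 2.097, β₀ = 2.407

The normal system XᵀX·[β₁, β₀]ᵀ = Xᵀw is [[118, 16]; [16, 6]]·[β₁, β₀]ᵀ = [286, 48]ᵀ.
det = 118·6 − 16² = 452.
β₁ = (286·6 − 16·48)/452 = 237/113; β₀ = (118·48 − 16·286)/452 = 272/113.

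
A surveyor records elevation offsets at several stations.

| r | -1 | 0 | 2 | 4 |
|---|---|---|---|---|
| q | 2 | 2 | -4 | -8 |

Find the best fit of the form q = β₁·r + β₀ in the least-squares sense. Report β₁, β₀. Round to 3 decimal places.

β₁ = -2.169, β₀ = 0.712

Normal-equation sums: Σr·r = 21, Σr = 5, Σ1 = 4.
For Xᵀq: Σr·q = -42, Σq = -8.
So XᵀX·[β₁, β₀]ᵀ = Xᵀq: [[21, 5]; [5, 4]]·[β₁, β₀]ᵀ = [-42, -8]ᵀ.
Δ = 21·4 − 5² = 59.
β₁ = ((-42)·4 − 5·(-8))/59 = -128/59; β₀ = (21·(-8) − 5·(-42))/59 = 42/59.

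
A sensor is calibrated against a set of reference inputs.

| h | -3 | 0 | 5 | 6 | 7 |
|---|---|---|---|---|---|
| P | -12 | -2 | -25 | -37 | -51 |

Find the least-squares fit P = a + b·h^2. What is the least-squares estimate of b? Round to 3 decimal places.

b = -0.981

MᵀM·[a, b]ᵀ = MᵀP reads: 5·a + 119·b = -127;  119·a + 4403·b = -4564.
(Σ1 = 5, Σh^2 = 119, Σh^2·h^2 = 4403, ΣP = -127, Σh^2·P = -4564.)
Δ = 5·4403 − 119² = 7854.
a = ((-127)·4403 − 119·(-4564))/7854 = -45/22; b = (5·(-4564) − 119·(-127))/7854 = -367/374.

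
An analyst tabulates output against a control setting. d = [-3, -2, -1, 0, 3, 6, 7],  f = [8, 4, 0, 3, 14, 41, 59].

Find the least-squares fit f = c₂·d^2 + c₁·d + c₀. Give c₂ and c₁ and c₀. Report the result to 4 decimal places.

Sums needed: Σd^2·d^2 = 3876, Σd^2·d = 550, Σd^2 = 108, Σd·d = 108, Σd = 10, Σ1 = 7.
Right-hand side: Σd^2·f = 4581, Σd·f = 669, Σf = 129.
Row-reducing yields c₂ = 13725/13594, c₁ = 12357/13594, c₀ = 10554/6797.

c₂ = 1.0096, c₁ = 0.9090, c₀ = 1.5527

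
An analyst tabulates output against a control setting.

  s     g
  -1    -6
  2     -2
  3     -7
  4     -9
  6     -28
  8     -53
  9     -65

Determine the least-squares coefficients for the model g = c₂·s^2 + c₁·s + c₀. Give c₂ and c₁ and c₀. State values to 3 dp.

c₂ = -1.008, c₁ = 1.983, c₀ = -2.694

MᵀM·[c₂, c₁, c₀]ᵀ = Mᵀg reads: 12307·c₂ + 1555·c₁ + 211·c₀ = -9886;  1555·c₂ + 211·c₁ + 31·c₀ = -1232;  211·c₂ + 31·c₁ + 7·c₀ = -170.
Solving the 3×3 system (Gaussian elimination) gives c₂ = -7826/7767, c₁ = 30797/15534, c₀ = -41845/15534.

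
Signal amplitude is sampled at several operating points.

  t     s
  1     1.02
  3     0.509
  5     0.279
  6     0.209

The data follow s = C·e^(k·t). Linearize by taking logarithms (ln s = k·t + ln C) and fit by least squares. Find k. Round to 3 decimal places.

k = -0.316

Linearized form: ln s = k·t + ln C. From the 4 transformed points,
XᵀX = [[71.0000, 15.0000]; [15.0000, 4]], rhs = [-17.7814, -3.4975]ᵀ  (here Σt = 15.0000, Σ(t)² = 71.0000, Σln s = -3.4975, Σt·ln s = -17.7814).
Slope k = (n·Σt·ln s − Σt·Σln s)/(n·Σ(t)² − (Σt)²) = (4·-17.7814 − 15.0000·-3.4975)/59.0000 = -0.31633; ln C = (Σln s − k·Σt)/n = 0.31187.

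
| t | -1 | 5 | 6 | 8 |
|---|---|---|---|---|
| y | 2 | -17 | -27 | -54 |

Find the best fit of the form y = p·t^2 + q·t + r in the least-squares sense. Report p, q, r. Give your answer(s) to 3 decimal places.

p = -1.025, q = 0.956, r = 3.974

Forming AᵀA = [[6018, 852, 126]; [852, 126, 18]; [126, 18, 4]] and Aᵀy = [-4851, -681, -96]ᵀ gives AᵀA·[p, q, r]ᵀ = Aᵀy.
Row-reducing yields p = -125/122, q = 583/610, r = 1212/305.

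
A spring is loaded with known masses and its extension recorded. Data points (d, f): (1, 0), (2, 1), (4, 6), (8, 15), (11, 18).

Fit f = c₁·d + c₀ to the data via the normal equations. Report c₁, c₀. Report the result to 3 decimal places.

c₁ = 1.921, c₀ = -1.989

From the data, Σd·d = 206, Σd = 26, Σ1 = 5.
For Aᵀf: Σd·f = 344, Σf = 40.
det = 206·5 − 26² = 354.
c₁ = (344·5 − 26·40)/354 = 340/177; c₀ = (206·40 − 26·344)/354 = -352/177.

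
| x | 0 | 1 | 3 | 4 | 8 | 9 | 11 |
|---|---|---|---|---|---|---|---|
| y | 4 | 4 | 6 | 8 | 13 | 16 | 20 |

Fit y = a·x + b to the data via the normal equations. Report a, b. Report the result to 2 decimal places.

a = 1.47, b = 2.59

Normal-equation sums: Σx·x = 292, Σx = 36, Σ1 = 7.
And Σx·y = 522, Σy = 71.
Eliminating b: 7·(row 1) − 36·(row 2) gives 748·a = 7·522 − 36·71 = 1098, so a = 549/374.
Then b = (71 − 36·(549/374))/7 = 485/187.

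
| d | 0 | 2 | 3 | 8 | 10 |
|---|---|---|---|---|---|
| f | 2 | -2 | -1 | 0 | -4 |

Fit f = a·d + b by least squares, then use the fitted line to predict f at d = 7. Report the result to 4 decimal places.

f̂ = -1.8090

From the data, Σd·d = 177, Σd = 23, Σ1 = 5.
Moment sums: Σd·f = -47, Σf = -5.
Determinant 177·5 − 23² = 356.
a = ((-47)·5 − 23·(-5))/356 = -30/89; b = (177·(-5) − 23·(-47))/356 = 49/89.
At d = 7: f̂ = (-30/89)·(7) + (49/89)·(1) = -161/89.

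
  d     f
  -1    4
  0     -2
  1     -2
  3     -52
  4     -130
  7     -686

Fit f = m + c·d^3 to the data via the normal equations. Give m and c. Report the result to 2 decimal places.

m = 0.06, c = -2.00

The normal system AᵀA·[m, c]ᵀ = Aᵀf is [[6, 434]; [434, 122476]]·[m, c]ᵀ = [-868, -245028]ᵀ.
Eliminating c: 122476·(row 1) − 434·(row 2) gives 546500·m = 122476·(-868) − 434·(-245028) = 32984, so m = 8246/136625.
Then c = ((-245028) − 434·(8246/136625))/122476 = -273364/136625.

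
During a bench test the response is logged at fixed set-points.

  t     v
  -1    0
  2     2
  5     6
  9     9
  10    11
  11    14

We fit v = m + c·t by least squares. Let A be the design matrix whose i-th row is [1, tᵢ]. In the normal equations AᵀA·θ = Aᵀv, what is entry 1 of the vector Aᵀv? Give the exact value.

42

Entry 1 ↔ basis 1, so (Aᵀv)_{1} = Σᵢ vᵢ = (1)·(0) + (1)·(2) + (1)·(6) + (1)·(9) + (1)·(11) + (1)·(14) = 42.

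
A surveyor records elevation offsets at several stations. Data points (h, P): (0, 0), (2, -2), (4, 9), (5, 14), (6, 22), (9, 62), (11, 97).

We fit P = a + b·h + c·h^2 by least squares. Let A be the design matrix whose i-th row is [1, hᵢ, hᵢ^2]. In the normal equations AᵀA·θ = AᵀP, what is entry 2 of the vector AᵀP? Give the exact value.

1859

Entry 2 ↔ basis h, so (AᵀP)_{2} = Σᵢ (h)·Pᵢ = (0)·(0) + (2)·(-2) + (4)·(9) + (5)·(14) + (6)·(22) + (9)·(62) + (11)·(97) = 1859.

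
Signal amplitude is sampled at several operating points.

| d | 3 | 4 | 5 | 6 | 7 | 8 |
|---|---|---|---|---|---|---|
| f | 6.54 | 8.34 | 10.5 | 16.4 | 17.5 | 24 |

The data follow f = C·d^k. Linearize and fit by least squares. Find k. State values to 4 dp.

k = 1.3324

Let Y = ln f. Fitting Y = k·ln d + ln C by least squares:
Σln d = 9.9115, Σ(ln d)² = 17.0401, Σln f = 15.1879, Σln d·ln f = 25.9782.
Equations: 17.0401·k + 9.9115·ln C = 25.9782;  9.9115·k + 6·ln C = 15.1879.
Δ = 17.0401·6 − (9.9115)² = 4.0036; k = (25.9782·6 − 9.9115·15.1879)/4.0036 = 1.33244, ln C = (17.0401·15.1879 − 9.9115·25.9782)/4.0036 = 0.33024.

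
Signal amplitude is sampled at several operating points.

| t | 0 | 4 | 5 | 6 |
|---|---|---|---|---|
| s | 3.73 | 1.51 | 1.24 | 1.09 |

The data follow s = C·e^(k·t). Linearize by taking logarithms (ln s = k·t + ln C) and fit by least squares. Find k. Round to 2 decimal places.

Taking logs, ln s = k·t + ln C, so regress ln s on t.
Σt = 15.0000, Σ(t)² = 77.0000, Σln s = 2.0298, Σt·ln s = 3.2411.
Equations: 77.0000·k + 15.0000·ln C = 3.2411;  15.0000·k + 4·ln C = 2.0298.
Solving (det = 83.0000): k = -0.21064, ln C = 1.29734.

k = -0.21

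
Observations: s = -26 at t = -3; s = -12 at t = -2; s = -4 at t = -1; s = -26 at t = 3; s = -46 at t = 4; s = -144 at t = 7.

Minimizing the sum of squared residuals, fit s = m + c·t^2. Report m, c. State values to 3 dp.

With design matrix A, AᵀA = [[6, 88]; [88, 2836]] and Aᵀs = [-258, -8312]ᵀ.
Δ = 6·2836 − 88² = 9272.
m = ((-258)·2836 − 88·(-8312))/9272 = -29/1159; c = (6·(-8312) − 88·(-258))/9272 = -3396/1159.

m = -0.025, c = -2.930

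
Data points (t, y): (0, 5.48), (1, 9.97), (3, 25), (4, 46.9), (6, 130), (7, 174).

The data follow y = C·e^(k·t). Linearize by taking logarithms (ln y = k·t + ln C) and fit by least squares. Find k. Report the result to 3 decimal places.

k = 0.502

Taking logs, ln y = k·t + ln C, so regress ln y on t.
Sums: Σt = 21.0000, Σ(t)² = 111.0000, Σln y = 21.0942, Σt·ln y = 92.6669.
Normal system: [[111.0000, 21.0000]; [21.0000, 6]]·[k, ln C]ᵀ = [92.6669, 21.0942]ᵀ.
Δ = 111.0000·6 − (21.0000)² = 225.0000; k = (92.6669·6 − 21.0000·21.0942)/225.0000 = 0.50233, ln C = (111.0000·21.0942 − 21.0000·92.6669)/225.0000 = 1.75755.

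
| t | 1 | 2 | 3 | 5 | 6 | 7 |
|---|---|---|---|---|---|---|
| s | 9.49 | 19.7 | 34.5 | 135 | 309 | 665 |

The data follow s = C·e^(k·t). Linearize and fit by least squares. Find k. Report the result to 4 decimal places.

k = 0.7007

Let Y = ln s. Fitting Y = k·t + ln C by least squares:
AᵀA = [[124.0000, 24.0000]; [24.0000, 6]], rhs = [123.2593, 25.9102]ᵀ  (here Σt = 24.0000, Σ(t)² = 124.0000, Σln s = 25.9102, Σt·ln s = 123.2593).
Δ = 124.0000·6 − (24.0000)² = 168.0000; k = (123.2593·6 − 24.0000·25.9102)/168.0000 = 0.70066, ln C = (124.0000·25.9102 − 24.0000·123.2593)/168.0000 = 1.51574.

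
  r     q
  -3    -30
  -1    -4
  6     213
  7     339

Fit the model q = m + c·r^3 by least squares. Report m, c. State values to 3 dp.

m = -2.955, c = 0.998

Normal-equation sums: Σ1 = 4, Σr^3 = 531, Σr^3·r^3 = 165035.
For Aᵀq: Σq = 518, Σr^3·q = 163099.
Eliminating c: 165035·(row 1) − 531·(row 2) gives 378179·m = 165035·518 − 531·163099 = -1117439, so m = -1117439/378179.
Then c = (163099 − 531·(-1117439/378179))/165035 = 377338/378179.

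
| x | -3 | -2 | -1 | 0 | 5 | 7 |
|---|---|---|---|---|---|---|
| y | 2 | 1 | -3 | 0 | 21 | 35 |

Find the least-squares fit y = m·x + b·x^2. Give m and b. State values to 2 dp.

Normal-equation sums: Σx·x = 88, Σx·x^2 = 432, Σx^2·x^2 = 3124.
Right-hand side: Σx·y = 345, Σx^2·y = 2259.
Determinant 88·3124 − 432² = 88288.
m = (345·3124 − 432·2259)/88288 = 25473/22072; b = (88·2259 − 432·345)/88288 = 6219/11036.

m = 1.15, b = 0.56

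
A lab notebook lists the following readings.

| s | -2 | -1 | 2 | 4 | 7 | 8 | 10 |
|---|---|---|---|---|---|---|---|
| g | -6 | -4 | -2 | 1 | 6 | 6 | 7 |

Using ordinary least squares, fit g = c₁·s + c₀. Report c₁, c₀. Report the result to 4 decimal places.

With design matrix A, AᵀA = [[238, 28]; [28, 7]] and Aᵀg = [176, 8]ᵀ.
Determinant 238·7 − 28² = 882.
c₁ = (176·7 − 28·8)/882 = 8/7; c₀ = (238·8 − 28·176)/882 = -24/7.

c₁ = 1.1429, c₀ = -3.4286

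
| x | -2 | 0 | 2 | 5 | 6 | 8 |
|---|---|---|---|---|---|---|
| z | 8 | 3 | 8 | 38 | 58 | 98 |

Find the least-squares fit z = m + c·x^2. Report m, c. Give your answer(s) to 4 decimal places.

m = 2.2411, c = 1.5004

The normal system MᵀM·[m, c]ᵀ = Mᵀz is [[6, 133]; [133, 6049]]·[m, c]ᵀ = [213, 9374]ᵀ.
Eliminating c: 6049·(row 1) − 133·(row 2) gives 18605·m = 6049·213 − 133·9374 = 41695, so m = 8339/3721.
Then c = (9374 − 133·(8339/3721))/6049 = 5583/3721.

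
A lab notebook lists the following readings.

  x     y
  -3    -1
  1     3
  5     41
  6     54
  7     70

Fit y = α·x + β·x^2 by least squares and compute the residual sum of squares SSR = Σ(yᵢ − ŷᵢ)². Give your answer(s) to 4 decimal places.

Normal-equation sums: Σx·x = 120, Σx·x^2 = 658, Σx^2·x^2 = 4404.
And Σx·y = 1025, Σx^2·y = 6393.
So MᵀM·[α, β]ᵀ = Mᵀy: [[120, 658]; [658, 4404]]·[α, β]ᵀ = [1025, 6393]ᵀ.
Determinant 120·4404 − 658² = 95516.
α = (1025·4404 − 658·6393)/95516 = 153753/47758; β = (120·6393 − 658·1025)/95516 = 46355/47758.
Residuals: -1847/23879, -28417/23879, 15219/23879, -6183/23879, -2303/23879; SSR = 45483/23879.

SSR = 1.9047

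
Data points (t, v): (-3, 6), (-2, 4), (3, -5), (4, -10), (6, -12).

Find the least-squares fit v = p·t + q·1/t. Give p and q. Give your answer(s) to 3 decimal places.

p = -2.119, q = 0.762

Forming MᵀM = [[74, 5]; [5, 9/16]] and Mᵀv = [-153, -61/6]ᵀ gives MᵀM·[p, q]ᵀ = Mᵀv.
Determinant 74·(9/16) − 5² = 133/8.
p = ((-153)·(9/16) − 5·(-61/6))/(133/8) = -89/42; q = (74·(-61/6) − 5·(-153))/(133/8) = 16/21.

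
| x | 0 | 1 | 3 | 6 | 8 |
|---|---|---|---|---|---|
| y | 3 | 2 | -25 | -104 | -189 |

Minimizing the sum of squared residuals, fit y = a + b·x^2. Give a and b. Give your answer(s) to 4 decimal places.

a = 3.5081, b = -3.0049

Entries of MᵀM: Σ1 = 5, Σx^2 = 110, Σx^2·x^2 = 5474.
For Mᵀy: Σy = -313, Σx^2·y = -16063.
So MᵀM·[a, b]ᵀ = Mᵀy: [[5, 110]; [110, 5474]]·[a, b]ᵀ = [-313, -16063]ᵀ.
Determinant 5·5474 − 110² = 15270.
a = ((-313)·5474 − 110·(-16063))/15270 = 8928/2545; b = (5·(-16063) − 110·(-313))/15270 = -3059/1018.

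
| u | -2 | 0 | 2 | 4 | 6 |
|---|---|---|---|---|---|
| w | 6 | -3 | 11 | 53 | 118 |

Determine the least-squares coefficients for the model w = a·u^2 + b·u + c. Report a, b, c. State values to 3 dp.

Sums needed: Σu^2·u^2 = 1584, Σu^2·u = 280, Σu^2 = 60, Σu·u = 60, Σu = 10, Σ1 = 5.
For Aᵀw: Σu^2·w = 5164, Σu·w = 930, Σw = 185.
So AᵀA·[a, b, c]ᵀ = Aᵀw: [[1584, 280, 60]; [280, 60, 10]; [60, 10, 5]]·[a, b, c]ᵀ = [5164, 930, 185]ᵀ.
Solving the 3×3 system (Gaussian elimination) gives a = 22/7, b = 10/7, c = -25/7.

a = 3.143, b = 1.429, c = -3.571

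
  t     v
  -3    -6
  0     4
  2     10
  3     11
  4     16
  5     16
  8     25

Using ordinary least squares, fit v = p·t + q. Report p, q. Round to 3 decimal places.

Sums needed: Σt·t = 127, Σt = 19, Σ1 = 7.
For Mᵀv: Σt·v = 415, Σv = 76.
Normal equations: [[127, 19]; [19, 7]]·[p, q]ᵀ = [415, 76]ᵀ.
Determinant 127·7 − 19² = 528.
p = (415·7 − 19·76)/528 = 487/176; q = (127·76 − 19·415)/528 = 589/176.

p = 2.767, q = 3.347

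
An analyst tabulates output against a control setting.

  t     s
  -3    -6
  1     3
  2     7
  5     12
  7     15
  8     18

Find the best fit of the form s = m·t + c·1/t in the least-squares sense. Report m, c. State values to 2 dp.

m = 2.21, c = 1.43

Sums needed: Σt·t = 152, Σt·1/t = 6, Σ1/t·1/t = 1014049/705600.
And Σt·s = 344, Σ1/t·s = 2141/140.
So XᵀX·[m, c]ᵀ = Xᵀs: [[152, 6]; [6, 1014049/705600]]·[m, c]ᵀ = [344, 2141/140]ᵀ.
Eliminating c: (1014049/705600)·(row 1) − 6·(row 2) gives (16091731/88200)·m = (1014049/705600)·344 − 6·(2141/140) = 35511127/88200, so m = 35511127/16091731.
Then c = ((2141/140) − 6·(35511127/16091731))/(1014049/705600) = 22977360/16091731.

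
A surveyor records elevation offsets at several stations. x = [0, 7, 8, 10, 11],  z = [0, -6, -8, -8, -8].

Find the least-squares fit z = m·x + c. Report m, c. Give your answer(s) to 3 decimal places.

m = -0.775, c = -0.417

Forming MᵀM = [[334, 36]; [36, 5]] and Mᵀz = [-274, -30]ᵀ gives MᵀM·[m, c]ᵀ = Mᵀz.
Δ = 334·5 − 36² = 374.
m = ((-274)·5 − 36·(-30))/374 = -145/187; c = (334·(-30) − 36·(-274))/374 = -78/187.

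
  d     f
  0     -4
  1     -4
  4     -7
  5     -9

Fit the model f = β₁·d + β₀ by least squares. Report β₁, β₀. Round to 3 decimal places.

β₁ = -1.000, β₀ = -3.500

Sums needed: Σd·d = 42, Σd = 10, Σ1 = 4.
Right-hand side: Σd·f = -77, Σf = -24.
So XᵀX·[β₁, β₀]ᵀ = Xᵀf: [[42, 10]; [10, 4]]·[β₁, β₀]ᵀ = [-77, -24]ᵀ.
Determinant 42·4 − 10² = 68.
β₁ = ((-77)·4 − 10·(-24))/68 = -1; β₀ = (42·(-24) − 10·(-77))/68 = -7/2.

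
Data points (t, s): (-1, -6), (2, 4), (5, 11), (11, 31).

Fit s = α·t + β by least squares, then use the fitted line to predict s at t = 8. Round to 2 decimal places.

Normal-equation sums: Σt·t = 151, Σt = 17, Σ1 = 4.
For Mᵀs: Σt·s = 410, Σs = 40.
MᵀM·[α, β]ᵀ = Mᵀs becomes [[151, 17]; [17, 4]]·[α, β]ᵀ = [410, 40]ᵀ.
det = 151·4 − 17² = 315.
α = (410·4 − 17·40)/315 = 64/21; β = (151·40 − 17·410)/315 = -62/21.
At t = 8: ŝ = (64/21)·(8) + (-62/21)·(1) = 150/7.

ŝ = 21.43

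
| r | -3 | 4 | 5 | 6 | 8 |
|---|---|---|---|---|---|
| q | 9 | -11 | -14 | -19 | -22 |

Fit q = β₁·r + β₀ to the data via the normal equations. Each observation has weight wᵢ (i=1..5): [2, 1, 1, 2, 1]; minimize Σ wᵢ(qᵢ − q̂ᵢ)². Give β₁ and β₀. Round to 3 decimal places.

β₁ = -2.946, β₀ = 0.109

Normal-equation sums: Σwᵢ·r·r = 195, Σwᵢ·r = 23, Σwᵢ·1 = 7.
And Σwᵢ·r·q = -572, Σwᵢ·q = -67.
Δ = 195·7 − 23² = 836.
β₁ = ((-572)·7 − 23·(-67))/836 = -2463/836; β₀ = (195·(-67) − 23·(-572))/836 = 91/836.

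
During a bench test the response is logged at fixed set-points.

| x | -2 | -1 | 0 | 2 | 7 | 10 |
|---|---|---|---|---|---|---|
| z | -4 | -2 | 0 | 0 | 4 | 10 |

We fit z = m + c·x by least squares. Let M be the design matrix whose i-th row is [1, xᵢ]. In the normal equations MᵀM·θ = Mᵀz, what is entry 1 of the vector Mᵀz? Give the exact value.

Entry 1 ↔ basis 1, so (Mᵀz)_{1} = Σᵢ zᵢ = (1)·(-4) + (1)·(-2) + (1)·(0) + (1)·(0) + (1)·(4) + (1)·(10) = 8.

8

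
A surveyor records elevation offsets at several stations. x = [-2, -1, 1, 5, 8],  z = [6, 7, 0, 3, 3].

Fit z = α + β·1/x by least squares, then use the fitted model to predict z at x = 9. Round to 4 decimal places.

ẑ = 3.2688

The normal system AᵀA·[α, β]ᵀ = Aᵀz is [[5, -7/40]; [-7/40, 3689/1600]]·[α, β]ᵀ = [19, -361/40]ᵀ.
Determinant 5·(3689/1600) − (-7/40)² = 4599/400.
α = (19·(3689/1600) − (-7/40)·(-361/40))/(4599/400) = 2413/657; β = (5·(-361/40) − (-7/40)·19)/(4599/400) = -16720/4599.
At x = 9: ẑ = (2413/657)·(1) + (-16720/4599)·(1/9) = 135299/41391.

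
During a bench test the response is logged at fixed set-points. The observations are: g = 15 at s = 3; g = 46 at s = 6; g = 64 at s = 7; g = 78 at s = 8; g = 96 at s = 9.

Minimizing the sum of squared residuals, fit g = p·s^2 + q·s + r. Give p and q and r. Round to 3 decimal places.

Entries of MᵀM: Σs^2·s^2 = 14435, Σs^2·s = 1827, Σs^2 = 239, Σs·s = 239, Σs = 33, Σ1 = 5.
Moment sums: Σs^2·g = 17695, Σs·g = 2257, Σg = 299.
Row-reducing yields p = 1691/1911, q = 145/49, r = -3875/1911.

p = 0.885, q = 2.959, r = -2.028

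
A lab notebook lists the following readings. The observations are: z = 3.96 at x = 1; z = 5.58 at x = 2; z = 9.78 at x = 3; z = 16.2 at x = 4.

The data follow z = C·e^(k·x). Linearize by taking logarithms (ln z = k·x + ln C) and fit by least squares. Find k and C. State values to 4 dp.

Taking logs, ln z = k·x + ln C, so regress ln z on x.
Σx = 10.0000, Σ(x)² = 30.0000, Σln z = 8.1608, Σx·ln z = 22.7957.
Equations: 30.0000·k + 10.0000·ln C = 22.7957;  10.0000·k + 4·ln C = 8.1608.
Δ = 30.0000·4 − (10.0000)² = 20.0000; k = (22.7957·4 − 10.0000·8.1608)/20.0000 = 0.47875, ln C = (30.0000·8.1608 − 10.0000·22.7957)/20.0000 = 0.84333, so C = exp(0.84333) = 2.32410.

k = 0.4787, C = 2.3241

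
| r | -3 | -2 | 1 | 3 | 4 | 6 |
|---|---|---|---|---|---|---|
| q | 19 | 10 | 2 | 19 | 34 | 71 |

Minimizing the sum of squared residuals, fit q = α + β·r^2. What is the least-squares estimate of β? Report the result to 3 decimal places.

β = 1.949

The normal equations are: 6·α + 75·β = 155;  75·α + 1731·β = 3484.
(Σ1 = 6, Σr^2 = 75, Σr^2·r^2 = 1731, Σq = 155, Σr^2·q = 3484.)
Determinant 6·1731 − 75² = 4761.
α = (155·1731 − 75·3484)/4761 = 2335/1587; β = (6·3484 − 75·155)/4761 = 1031/529.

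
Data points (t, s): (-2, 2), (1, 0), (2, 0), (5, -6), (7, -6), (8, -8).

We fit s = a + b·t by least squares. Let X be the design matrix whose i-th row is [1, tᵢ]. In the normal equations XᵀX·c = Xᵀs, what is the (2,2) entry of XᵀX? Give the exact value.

Row 2 ↔ basis t, column 2 ↔ basis t, so (XᵀX)_{2,2} = Σᵢ (t)·(t) = (-2)·(-2) + (1)·(1) + (2)·(2) + (5)·(5) + (7)·(7) + (8)·(8) = 147.

147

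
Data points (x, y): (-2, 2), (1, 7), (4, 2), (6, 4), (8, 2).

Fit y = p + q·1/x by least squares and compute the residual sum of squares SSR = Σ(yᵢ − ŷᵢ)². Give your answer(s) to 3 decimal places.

SSR = 6.016

Setting ∂/∂p … = 0 gives: 5·p + (25/24)·q = 17;  (25/24)·p + (781/576)·q = 89/12.
det = 5·(781/576) − (25/24)² = 205/36.
p = (17·(781/576) − (25/24)·(89/12))/(205/36) = 8827/3280; q = (5·(89/12) − (25/24)·17)/(205/36) = 279/82.
Residuals: 3313/3280, 2973/3280, -5057/3280, 2433/3280, -1831/1640; SSR = 19731/3280.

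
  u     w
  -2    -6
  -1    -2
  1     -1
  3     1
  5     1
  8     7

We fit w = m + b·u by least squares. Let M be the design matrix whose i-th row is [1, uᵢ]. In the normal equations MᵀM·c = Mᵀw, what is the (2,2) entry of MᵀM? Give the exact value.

Row 2 ↔ basis u, column 2 ↔ basis u, so (MᵀM)_{2,2} = Σᵢ (u)·(u) = (-2)·(-2) + (-1)·(-1) + (1)·(1) + (3)·(3) + (5)·(5) + (8)·(8) = 104.

104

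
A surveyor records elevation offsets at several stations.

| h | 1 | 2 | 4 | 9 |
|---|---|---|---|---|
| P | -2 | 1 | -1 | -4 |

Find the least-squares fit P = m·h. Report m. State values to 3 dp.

m = -0.392

The normal system AᵀA·[m]ᵀ = AᵀP is [[102]]·[m]ᵀ = [-40]ᵀ.
m = (-40)/102 = -0.392157.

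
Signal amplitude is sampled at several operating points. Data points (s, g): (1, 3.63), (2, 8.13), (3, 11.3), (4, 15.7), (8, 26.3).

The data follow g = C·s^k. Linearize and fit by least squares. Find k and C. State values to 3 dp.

Linearized form: ln g = k·ln s + ln C. From the 5 transformed points,
XᵀX = [[7.9333, 5.2575]; [5.2575, 5]], rhs = [14.7327, 11.8328]ᵀ  (here Σln s = 5.2575, Σ(ln s)² = 7.9333, Σln g = 11.8328, Σln s·ln g = 14.7327).
Δ = 7.9333·5 − (5.2575)² = 12.0252; k = (14.7327·5 − 5.2575·11.8328)/12.0252 = 0.95238, ln C = (7.9333·11.8328 − 5.2575·14.7327)/12.0252 = 1.36514, so C = exp(1.36514) = 3.91627.

k = 0.952, C = 3.916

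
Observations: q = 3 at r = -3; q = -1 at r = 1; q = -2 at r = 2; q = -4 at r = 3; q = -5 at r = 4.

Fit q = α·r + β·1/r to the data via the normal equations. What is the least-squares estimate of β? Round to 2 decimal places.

The normal system AᵀA·[α, β]ᵀ = Aᵀq is [[39, 5]; [5, 221/144]]·[α, β]ᵀ = [-46, -67/12]ᵀ.
Determinant 39·(221/144) − 5² = 1673/48.
α = ((-46)·(221/144) − 5·(-67/12))/(1673/48) = -878/717; β = (39·(-67/12) − 5·(-46))/(1673/48) = 84/239.

β = 0.35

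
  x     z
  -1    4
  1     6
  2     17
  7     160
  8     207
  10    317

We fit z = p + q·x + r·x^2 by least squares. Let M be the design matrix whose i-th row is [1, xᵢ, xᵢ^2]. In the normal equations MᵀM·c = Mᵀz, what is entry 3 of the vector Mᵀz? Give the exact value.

Entry 3 ↔ basis x^2, so (Mᵀz)_{3} = Σᵢ (x^2)·zᵢ = (1)·(4) + (1)·(6) + (4)·(17) + (49)·(160) + (64)·(207) + (100)·(317) = 52866.

52866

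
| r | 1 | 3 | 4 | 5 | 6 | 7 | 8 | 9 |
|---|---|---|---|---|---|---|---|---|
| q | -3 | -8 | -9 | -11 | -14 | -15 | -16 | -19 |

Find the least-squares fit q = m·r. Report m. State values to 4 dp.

From the data, Σr·r = 281.
For Xᵀq: Σr·q = -606.
XᵀX·[m]ᵀ = Xᵀq becomes [[281]]·[m]ᵀ = [-606]ᵀ.
m = (-606)/281 = -2.15658.

m = -2.1566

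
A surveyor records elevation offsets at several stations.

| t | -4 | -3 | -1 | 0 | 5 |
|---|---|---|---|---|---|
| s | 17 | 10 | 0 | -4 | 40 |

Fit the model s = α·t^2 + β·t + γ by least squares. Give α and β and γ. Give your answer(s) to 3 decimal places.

MᵀM·[α, β, γ]ᵀ = Mᵀs reads: 963·α + 33·β + 51·γ = 1362;  33·α + 51·β + (-3)·γ = 102;  51·α + (-3)·β + 5·γ = 63.
(Σt^2·t^2 = 963, Σt^2·t = 33, Σt^2 = 51, Σt·t = 51, Σt = -3, Σ1 = 5, Σt^2·s = 1362, Σt·s = 102, Σs = 63.)
Inverting the 3×3 Gram matrix, [α, β, γ]ᵀ = [3681/2464, 2243/2464, -2577/1232]ᵀ.

α = 1.494, β = 0.910, γ = -2.092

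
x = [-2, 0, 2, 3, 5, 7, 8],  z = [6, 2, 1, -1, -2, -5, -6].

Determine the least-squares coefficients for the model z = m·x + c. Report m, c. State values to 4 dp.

m = -1.1277, c = 2.9910

From the data, Σx·x = 155, Σx = 23, Σ1 = 7.
For Mᵀz: Σx·z = -106, Σz = -5.
So MᵀM·[m, c]ᵀ = Mᵀz: [[155, 23]; [23, 7]]·[m, c]ᵀ = [-106, -5]ᵀ.
Determinant 155·7 − 23² = 556.
m = ((-106)·7 − 23·(-5))/556 = -627/556; c = (155·(-5) − 23·(-106))/556 = 1663/556.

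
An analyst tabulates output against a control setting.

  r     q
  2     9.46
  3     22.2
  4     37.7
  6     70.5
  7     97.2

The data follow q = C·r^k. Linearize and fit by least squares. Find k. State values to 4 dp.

Linearized form: ln q = k·ln r + ln C. From the 5 transformed points,
Σln r = 6.9157, Σ(ln r)² = 10.6062, Σln q = 17.8092, Σln r·ln q = 26.5261.
Equations: 10.6062·k + 6.9157·ln C = 26.5261;  6.9157·k + 5·ln C = 17.8092.
Solving (det = 5.2037): k = 1.81932, ln C = 1.04545.

k = 1.8193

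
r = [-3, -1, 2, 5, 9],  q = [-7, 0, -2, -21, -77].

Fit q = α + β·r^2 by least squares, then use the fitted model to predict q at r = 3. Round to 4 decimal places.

AᵀA·[α, β]ᵀ = Aᵀq reads: 5·α + 120·β = -107;  120·α + 7284·β = -6833.
(Σ1 = 5, Σr^2 = 120, Σr^2·r^2 = 7284, Σq = -107, Σr^2·q = -6833.)
det = 5·7284 − 120² = 22020.
α = ((-107)·7284 − 120·(-6833))/22020 = 3381/1835; β = (5·(-6833) − 120·(-107))/22020 = -4265/4404.
At r = 3: q̂ = (3381/1835)·(1) + (-4265/4404)·(9) = -50451/7340.

q̂ = -6.8734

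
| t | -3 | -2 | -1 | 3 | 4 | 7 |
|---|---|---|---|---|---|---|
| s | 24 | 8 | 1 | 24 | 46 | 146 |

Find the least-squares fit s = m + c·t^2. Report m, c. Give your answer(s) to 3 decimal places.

Compute the Gram sums: Σ1 = 6, Σt^2 = 88, Σt^2·t^2 = 2836.
Right-hand side: Σs = 249, Σt^2·s = 8355.
So AᵀA·[m, c]ᵀ = Aᵀs: [[6, 88]; [88, 2836]]·[m, c]ᵀ = [249, 8355]ᵀ.
Determinant 6·2836 − 88² = 9272.
m = (249·2836 − 88·8355)/9272 = -7269/2318; c = (6·8355 − 88·249)/9272 = 14109/4636.

m = -3.136, c = 3.043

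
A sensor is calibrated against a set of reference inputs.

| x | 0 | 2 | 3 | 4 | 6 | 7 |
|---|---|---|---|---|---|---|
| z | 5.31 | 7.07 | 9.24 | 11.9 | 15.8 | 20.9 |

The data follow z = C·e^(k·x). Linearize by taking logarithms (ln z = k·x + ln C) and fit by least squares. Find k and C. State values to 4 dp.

Let Y = ln z. Fitting Y = k·x + ln C by least squares:
Over the data: Σx = 22.0000, Σ(x)² = 114.0000, Σln z = 14.1253, Σx·ln z = 58.3268.
Normal system: [[114.0000, 22.0000]; [22.0000, 6]]·[k, ln C]ᵀ = [58.3268, 14.1253]ᵀ.
Solving (det = 200.0000): k = 0.19602, ln C = 1.63547, so C = exp(1.63547) = 5.13186.

k = 0.1960, C = 5.1319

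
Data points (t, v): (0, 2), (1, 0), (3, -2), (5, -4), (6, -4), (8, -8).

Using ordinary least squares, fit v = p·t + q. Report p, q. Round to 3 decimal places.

The normal system XᵀX·[p, q]ᵀ = Xᵀv is [[135, 23]; [23, 6]]·[p, q]ᵀ = [-114, -16]ᵀ.
Δ = 135·6 − 23² = 281.
p = ((-114)·6 − 23·(-16))/281 = -316/281; q = (135·(-16) − 23·(-114))/281 = 462/281.

p = -1.125, q = 1.644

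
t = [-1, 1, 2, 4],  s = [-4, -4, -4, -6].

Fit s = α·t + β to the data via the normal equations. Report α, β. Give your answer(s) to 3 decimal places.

α = -0.385, β = -3.923

Compute the Gram sums: Σt·t = 22, Σt = 6, Σ1 = 4.
Right-hand side: Σt·s = -32, Σs = -18.
det = 22·4 − 6² = 52.
α = ((-32)·4 − 6·(-18))/52 = -5/13; β = (22·(-18) − 6·(-32))/52 = -51/13.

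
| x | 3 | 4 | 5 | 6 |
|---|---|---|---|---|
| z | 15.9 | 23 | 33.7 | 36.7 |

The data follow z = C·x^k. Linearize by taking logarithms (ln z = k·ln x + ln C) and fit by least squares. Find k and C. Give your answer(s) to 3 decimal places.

k = 1.269, C = 4.007

Let Y = ln z. Fitting Y = k·ln x + ln C by least squares:
AᵀA = [[8.9295, 5.8861]; [5.8861, 4]], rhs = [19.5023, 13.0221]ᵀ  (here Σln x = 5.8861, Σ(ln x)² = 8.9295, Σln z = 13.0221, Σln x·ln z = 19.5023).
Solving (det = 1.0716): k = 1.26911, ln C = 1.38799, so C = exp(1.38799) = 4.00679.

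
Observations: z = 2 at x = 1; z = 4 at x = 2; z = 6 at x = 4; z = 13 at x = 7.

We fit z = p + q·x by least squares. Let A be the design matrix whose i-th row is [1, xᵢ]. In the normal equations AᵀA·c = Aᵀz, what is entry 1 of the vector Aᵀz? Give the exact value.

Entry 1 ↔ basis 1, so (Aᵀz)_{1} = Σᵢ zᵢ = (1)·(2) + (1)·(4) + (1)·(6) + (1)·(13) = 25.

25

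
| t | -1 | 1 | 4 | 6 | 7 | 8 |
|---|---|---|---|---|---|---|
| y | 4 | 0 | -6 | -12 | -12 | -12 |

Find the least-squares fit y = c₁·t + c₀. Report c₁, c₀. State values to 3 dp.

Entries of AᵀA: Σt·t = 167, Σt = 25, Σ1 = 6.
And Σt·y = -280, Σy = -38.
So AᵀA·[c₁, c₀]ᵀ = Aᵀy: [[167, 25]; [25, 6]]·[c₁, c₀]ᵀ = [-280, -38]ᵀ.
Eliminating c₀: 6·(row 1) − 25·(row 2) gives 377·c₁ = 6·(-280) − 25·(-38) = -730, so c₁ = -730/377.
Then c₀ = ((-38) − 25·(-730/377))/6 = 654/377.

c₁ = -1.936, c₀ = 1.735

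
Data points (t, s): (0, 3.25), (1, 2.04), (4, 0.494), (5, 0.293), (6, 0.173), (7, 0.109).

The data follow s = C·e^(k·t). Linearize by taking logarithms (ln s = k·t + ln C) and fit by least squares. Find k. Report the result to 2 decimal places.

k = -0.49

With ln sᵢ as the transformed response and tᵢ as the regressor:
Σt = 23.0000, Σ(t)² = 127.0000, Σln s = -4.0121, Σt·ln s = -34.2875.
Normal system: [[127.0000, 23.0000]; [23.0000, 6]]·[k, ln C]ᵀ = [-34.2875, -4.0121]ᵀ.
Δ = 127.0000·6 − (23.0000)² = 233.0000; k = (-34.2875·6 − 23.0000·-4.0121)/233.0000 = -0.48690, ln C = (127.0000·-4.0121 − 23.0000·-34.2875)/233.0000 = 1.19776.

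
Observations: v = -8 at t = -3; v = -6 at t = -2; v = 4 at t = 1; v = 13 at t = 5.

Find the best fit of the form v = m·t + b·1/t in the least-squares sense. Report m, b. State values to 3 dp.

Forming XᵀX = [[39, 4]; [4, 1261/900]] and Xᵀv = [105, 184/15]ᵀ gives XᵀX·[m, b]ᵀ = Xᵀv.
Eliminating b: (1261/900)·(row 1) − 4·(row 2) gives (11593/300)·m = (1261/900)·105 − 4·(184/15) = 1961/20, so m = 29415/11593.
Then b = ((184/15) − 4·(29415/11593))/(1261/900) = 17520/11593.

m = 2.537, b = 1.511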